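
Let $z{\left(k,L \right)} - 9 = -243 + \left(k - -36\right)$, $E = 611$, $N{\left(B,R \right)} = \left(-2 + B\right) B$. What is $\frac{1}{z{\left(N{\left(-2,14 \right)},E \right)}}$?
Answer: $- \frac{1}{190} \approx -0.0052632$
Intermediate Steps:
$N{\left(B,R \right)} = B \left(-2 + B\right)$
$z{\left(k,L \right)} = -198 + k$ ($z{\left(k,L \right)} = 9 + \left(-243 + \left(k - -36\right)\right) = 9 + \left(-243 + \left(k + 36\right)\right) = 9 + \left(-243 + \left(36 + k\right)\right) = 9 + \left(-207 + k\right) = -198 + k$)
$\frac{1}{z{\left(N{\left(-2,14 \right)},E \right)}} = \frac{1}{-198 - 2 \left(-2 - 2\right)} = \frac{1}{-198 - -8} = \frac{1}{-198 + 8} = \frac{1}{-190} = - \frac{1}{190}$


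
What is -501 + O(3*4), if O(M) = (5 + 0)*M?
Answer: -441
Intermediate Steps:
O(M) = 5*M
-501 + O(3*4) = -501 + 5*(3*4) = -501 + 5*12 = -501 + 60 = -441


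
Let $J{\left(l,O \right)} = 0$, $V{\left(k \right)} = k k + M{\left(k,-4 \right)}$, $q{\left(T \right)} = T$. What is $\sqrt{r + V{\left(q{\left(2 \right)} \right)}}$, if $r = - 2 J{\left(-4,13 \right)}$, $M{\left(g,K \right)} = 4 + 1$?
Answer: $3$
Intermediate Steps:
$M{\left(g,K \right)} = 5$
$V{\left(k \right)} = 5 + k^{2}$ ($V{\left(k \right)} = k k + 5 = k^{2} + 5 = 5 + k^{2}$)
$r = 0$ ($r = \left(-2\right) 0 = 0$)
$\sqrt{r + V{\left(q{\left(2 \right)} \right)}} = \sqrt{0 + \left(5 + 2^{2}\right)} = \sqrt{0 + \left(5 + 4\right)} = \sqrt{0 + 9} = \sqrt{9} = 3$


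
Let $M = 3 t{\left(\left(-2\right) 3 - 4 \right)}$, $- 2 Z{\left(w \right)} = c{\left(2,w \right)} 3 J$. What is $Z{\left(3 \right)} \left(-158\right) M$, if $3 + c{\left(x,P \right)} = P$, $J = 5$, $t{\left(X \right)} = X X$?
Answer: $0$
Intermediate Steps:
$t{\left(X \right)} = X^{2}$
$c{\left(x,P \right)} = -3 + P$
$Z{\left(w \right)} = \frac{45}{2} - \frac{15 w}{2}$ ($Z{\left(w \right)} = - \frac{\left(-3 + w\right) 3 \cdot 5}{2} = - \frac{\left(-9 + 3 w\right) 5}{2} = - \frac{-45 + 15 w}{2} = \frac{45}{2} - \frac{15 w}{2}$)
$M = 300$ ($M = 3 \left(\left(-2\right) 3 - 4\right)^{2} = 3 \left(-6 - 4\right)^{2} = 3 \left(-10\right)^{2} = 3 \cdot 100 = 300$)
$Z{\left(3 \right)} \left(-158\right) M = \left(\frac{45}{2} - \frac{45}{2}\right) \left(-158\right) 300 = 0 \left(-158\right) 300 = 0 \cdot 300 = 0$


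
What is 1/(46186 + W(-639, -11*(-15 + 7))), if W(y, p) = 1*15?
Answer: 1/46201 ≈ 2.1645e-5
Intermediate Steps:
W(y, p) = 15
1/(46186 + W(-639, -11*(-15 + 7))) = 1/(46186 + 15) = 1/46201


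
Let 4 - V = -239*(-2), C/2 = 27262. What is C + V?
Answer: 54050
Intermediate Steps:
C = 54524 (C = 2*27262 = 54524)
V = -474 (V = 4 - (-239)*(-2) = 4 - 1*478 = 4 - 478 = -474)
C + V = 54524 - 474 = 54050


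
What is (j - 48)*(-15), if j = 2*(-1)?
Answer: 750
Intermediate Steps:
j = -2
(j - 48)*(-15) = (-2 - 48)*(-15) = -50*(-15) = 750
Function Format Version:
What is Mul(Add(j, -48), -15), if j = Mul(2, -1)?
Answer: 750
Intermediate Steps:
j = -2
Mul(Add(j, -48), -15) = Mul(Add(-2, -48), -15) = Mul(-50, -15) = 750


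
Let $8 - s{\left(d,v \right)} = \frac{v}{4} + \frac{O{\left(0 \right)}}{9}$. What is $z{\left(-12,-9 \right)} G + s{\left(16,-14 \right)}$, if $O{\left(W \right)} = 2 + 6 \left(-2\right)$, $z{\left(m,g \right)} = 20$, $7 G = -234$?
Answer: $- \frac{82651}{126} \approx -655.96$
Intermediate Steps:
$G = - \frac{234}{7}$ ($G = \frac{1}{7} \left(-234\right) = - \frac{234}{7} \approx -33.429$)
$O{\left(W \right)} = -10$ ($O{\left(W \right)} = 2 - 12 = -10$)
$s{\left(d,v \right)} = \frac{82}{9} - \frac{v}{4}$ ($s{\left(d,v \right)} = 8 - \left(\frac{v}{4} - \frac{10}{9}\right) = 8 - \left(- \frac{10}{9} + \frac{v}{4}\right) = \frac{82}{9} - \frac{v}{4}$)
$z{\left(-12,-9 \right)} G + s{\left(16,-14 \right)} = 20 \left(- \frac{234}{7}\right) + \left(\frac{82}{9} - - \frac{7}{2}\right) = - \frac{4680}{7} + \left(\frac{82}{9} + \frac{7}{2}\right) = - \frac{4680}{7} + \frac{227}{18} = - \frac{82651}{126}$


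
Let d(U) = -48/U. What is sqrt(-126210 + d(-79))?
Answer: 3*I*sqrt(87519202)/79 ≈ 355.26*I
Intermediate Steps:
sqrt(-126210 + d(-79)) = sqrt(-126210 - 48/(-79)) = sqrt(-126210 - 48*(-1/79)) = sqrt(-126210 + 48/79) = sqrt(-9970542/79) = 3*I*sqrt(87519202)/79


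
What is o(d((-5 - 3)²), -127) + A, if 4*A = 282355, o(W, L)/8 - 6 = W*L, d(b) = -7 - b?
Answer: 571091/4 ≈ 1.4277e+5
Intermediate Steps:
o(W, L) = 48 + 8*L*W (o(W, L) = 48 + 8*(W*L) = 48 + 8*(L*W) = 48 + 8*L*W)
A = 282355/4 (A = (¼)*282355 = 282355/4 ≈ 70589.)
o(d((-5 - 3)²), -127) + A = (48 + 8*(-127)*(-7 - (-5 - 3)²)) + 282355/4 = (48 + 8*(-127)*(-7 - 1*(-8)²)) + 282355/4 = (48 + 8*(-127)*(-7 - 1*64)) + 282355/4 = (48 + 8*(-127)*(-7 - 64)) + 282355/4 = (48 + 8*(-127)*(-71)) + 282355/4 = (48 + 72136) + 282355/4 = 72184 + 282355/4 = 571091/4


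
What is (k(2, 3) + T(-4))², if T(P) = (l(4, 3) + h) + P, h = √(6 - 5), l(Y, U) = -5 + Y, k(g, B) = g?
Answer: 4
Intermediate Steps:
h = 1 (h = √1 = 1)
T(P) = P (T(P) = ((-5 + 4) + 1) + P = (-1 + 1) + P = 0 + P = P)
(k(2, 3) + T(-4))² = (2 - 4)² = (-2)² = 4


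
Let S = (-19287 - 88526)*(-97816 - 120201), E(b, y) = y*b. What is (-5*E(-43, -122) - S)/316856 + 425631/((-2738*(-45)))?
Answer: -482654608512929/6506637960 ≈ -74179.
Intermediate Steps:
E(b, y) = b*y
S = 23505066821 (S = -107813*(-218017) = 23505066821)
(-5*E(-43, -122) - S)/316856 + 425631/((-2738*(-45))) = (-(-215)*(-122) - 1*23505066821)/316856 + 425631/((-2738*(-45))) = (-5*5246 - 23505066821)*(1/316856) + 425631/123210 = (-26230 - 23505066821)*(1/316856) + 425631*(1/123210) = -23505093051*1/316856 + 141877/41070 = -23505093051/316856 + 141877/41070 = -482654608512929/6506637960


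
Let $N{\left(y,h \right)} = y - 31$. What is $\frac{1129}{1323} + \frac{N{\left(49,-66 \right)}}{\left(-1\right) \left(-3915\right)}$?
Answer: $\frac{164587}{191835} \approx 0.85796$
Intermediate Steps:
$N{\left(y,h \right)} = -31 + y$
$\frac{1129}{1323} + \frac{N{\left(49,-66 \right)}}{\left(-1\right) \left(-3915\right)} = \frac{1129}{1323} + \frac{-31 + 49}{\left(-1\right) \left(-3915\right)} = 1129 \cdot \frac{1}{1323} + \frac{18}{3915} = \frac{1129}{1323} + 18 \cdot \frac{1}{3915} = \frac{1129}{1323} + \frac{2}{435} = \frac{164587}{191835}$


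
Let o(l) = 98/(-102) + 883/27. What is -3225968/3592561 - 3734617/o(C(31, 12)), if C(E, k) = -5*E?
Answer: -6158376279672643/52343613770 ≈ -1.1765e+5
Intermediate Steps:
o(l) = 14570/459 (o(l) = 98*(-1/102) + 883*(1/27) = -49/51 + 883/27 = 14570/459)
-3225968/3592561 - 3734617/o(C(31, 12)) = -3225968/3592561 - 3734617/14570/459 = -3225968*1/3592561 - 3734617*459/14570 = -3225968/3592561 - 1714189203/14570 = -6158376279672643/52343613770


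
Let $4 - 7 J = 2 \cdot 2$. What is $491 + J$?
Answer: $491$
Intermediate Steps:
$J = 0$ ($J = \frac{4}{7} - \frac{2 \cdot 2}{7} = \frac{4}{7} - \frac{4}{7} = 0$)
$491 + J = 491 + 0 = 491$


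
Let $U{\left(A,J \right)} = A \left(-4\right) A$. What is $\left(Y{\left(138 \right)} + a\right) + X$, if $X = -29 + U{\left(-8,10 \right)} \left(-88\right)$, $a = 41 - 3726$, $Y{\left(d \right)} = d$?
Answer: $18952$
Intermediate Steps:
$U{\left(A,J \right)} = - 4 A^{2}$ ($U{\left(A,J \right)} = - 4 A A = - 4 A^{2}$)
$a = -3685$ ($a = 41 - 3726 = -3685$)
$X = 22499$ ($X = -29 + - 4 \left(-8\right)^{2} \left(-88\right) = -29 + \left(-4\right) 64 \left(-88\right) = -29 - -22528 = -29 + 22528 = 22499$)
$\left(Y{\left(138 \right)} + a\right) + X = \left(138 - 3685\right) + 22499 = -3547 + 22499 = 18952$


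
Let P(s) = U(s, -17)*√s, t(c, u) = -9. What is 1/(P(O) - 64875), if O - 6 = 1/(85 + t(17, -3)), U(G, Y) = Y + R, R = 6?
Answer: -4930500/319866132203 + 22*√8683/319866132203 ≈ -1.5408e-5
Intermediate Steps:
U(G, Y) = 6 + Y (U(G, Y) = Y + 6 = 6 + Y)
O = 457/76 (O = 6 + 1/(85 - 9) = 6 + 1/76 = 457/76 ≈ 6.0132)
P(s) = -11*√s (P(s) = (6 - 17)*√s = -11*√s)
1/(P(O) - 64875) = 1/(-11*√8683/38 - 64875) = 1/(-64875 - 11*√8683/38)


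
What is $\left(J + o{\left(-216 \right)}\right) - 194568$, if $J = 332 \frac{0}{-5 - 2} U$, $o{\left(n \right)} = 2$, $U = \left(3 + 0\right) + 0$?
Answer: $-194566$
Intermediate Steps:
$U = 3$ ($U = 3 + 0 = 3$)
$J = 0$ ($J = 332 \frac{0}{-5 - 2} \cdot 3 = 332 \frac{0}{-7} \cdot 3 = 332 \cdot 0 \left(- \frac{1}{7}\right) 3 = 332 \cdot 0 \cdot 3 = 332 \cdot 0 = 0$)
$\left(J + o{\left(-216 \right)}\right) - 194568 = \left(0 + 2\right) - 194568 = 2 - 194568 = -194566$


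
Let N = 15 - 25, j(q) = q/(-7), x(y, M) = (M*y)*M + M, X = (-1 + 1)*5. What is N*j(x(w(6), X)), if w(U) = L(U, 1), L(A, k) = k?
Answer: 0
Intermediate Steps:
w(U) = 1
X = 0 (X = 0*5 = 0)
x(y, M) = M + y*M² (x(y, M) = y*M² + M = M + y*M²)
j(q) = -q/7 (j(q) = q*(-⅐) = -q/7)
N = -10
N*j(x(w(6), X)) = -(-10)*0*(1 + 0*1)/7 = -(-10)*0*(1 + 0)/7 = -(-10)*0*1/7 = -(-10)*0/7 = -10*0 = 0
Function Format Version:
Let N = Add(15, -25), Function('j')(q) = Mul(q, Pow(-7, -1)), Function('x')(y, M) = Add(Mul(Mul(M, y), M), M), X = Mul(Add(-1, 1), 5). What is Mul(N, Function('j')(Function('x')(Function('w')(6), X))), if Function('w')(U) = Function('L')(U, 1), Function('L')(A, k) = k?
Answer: 0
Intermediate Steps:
Function('w')(U) = 1
X = 0 (X = Mul(0, 5) = 0)
Function('x')(y, M) = Add(M, Mul(y, Pow(M, 2))) (Function('x')(y, M) = Add(Mul(y, Pow(M, 2)), M) = Add(M, Mul(y, Pow(M, 2))))
Function('j')(q) = Mul(Rational(-1, 7), q) (Function('j')(q) = Mul(q, Rational(-1, 7)) = Mul(Rational(-1, 7), q))
N = -10
Mul(N, Function('j')(Function('x')(Function('w')(6), X))) = Mul(-10, Mul(Rational(-1, 7), Mul(0, Add(1, Mul(0, 1))))) = Mul(-10, Mul(Rational(-1, 7), Mul(0, Add(1, 0)))) = Mul(-10, Mul(Rational(-1, 7), Mul(0, 1))) = Mul(-10, Mul(Rational(-1, 7), 0)) = Mul(-10, 0) = 0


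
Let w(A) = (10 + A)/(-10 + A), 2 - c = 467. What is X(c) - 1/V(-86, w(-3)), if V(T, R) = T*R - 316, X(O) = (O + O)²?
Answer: 3032339413/3506 ≈ 8.6490e+5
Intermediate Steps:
c = -465 (c = 2 - 1*467 = 2 - 467 = -465)
X(O) = 4*O² (X(O) = (2*O)² = 4*O²)
w(A) = (10 + A)/(-10 + A)
V(T, R) = -316 + R*T (V(T, R) = R*T - 316 = -316 + R*T)
X(c) - 1/V(-86, w(-3)) = 4*(-465)² - 1/(-316 + ((10 - 3)/(-10 - 3))*(-86)) = 4*216225 - 1/(-316 + (7/(-13))*(-86)) = 864900 - 1/(-316 - 1/13*7*(-86)) = 864900 - 1/(-316 - 7/13*(-86)) = 864900 - 1/(-316 + 602/13) = 864900 - 1/(-3506/13) = 864900 - 1*(-13/3506) = 864900 + 13/3506 = 3032339413/3506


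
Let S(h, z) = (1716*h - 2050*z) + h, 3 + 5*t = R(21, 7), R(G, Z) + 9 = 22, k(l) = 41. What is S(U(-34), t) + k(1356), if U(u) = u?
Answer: -62437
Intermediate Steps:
R(G, Z) = 13 (R(G, Z) = -9 + 22 = 13)
t = 2 (t = -3/5 + (1/5)*13 = -3/5 + 13/5 = 2)
S(h, z) = -2050*z + 1717*h (S(h, z) = (-2050*z + 1716*h) + h = -2050*z + 1717*h)
S(U(-34), t) + k(1356) = (-2050*2 + 1717*(-34)) + 41 = (-4100 - 58378) + 41 = -62478 + 41 = -62437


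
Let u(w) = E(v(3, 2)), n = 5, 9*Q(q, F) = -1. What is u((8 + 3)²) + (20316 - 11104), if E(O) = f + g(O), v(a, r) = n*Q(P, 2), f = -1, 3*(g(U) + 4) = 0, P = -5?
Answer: 9207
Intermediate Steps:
g(U) = -4 (g(U) = -4 + (⅓)*0 = -4 + 0 = -4)
Q(q, F) = -⅑ (Q(q, F) = (⅑)*(-1) = -⅑)
v(a, r) = -5/9 (v(a, r) = 5*(-⅑) = -5/9)
E(O) = -5 (E(O) = -1 - 4 = -5)
u(w) = -5
u((8 + 3)²) + (20316 - 11104) = -5 + (20316 - 11104) = -5 + 9212 = 9207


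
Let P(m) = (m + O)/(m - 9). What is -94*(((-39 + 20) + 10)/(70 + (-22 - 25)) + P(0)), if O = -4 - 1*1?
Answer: -3196/207 ≈ -15.440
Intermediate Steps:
O = -5 (O = -4 - 1 = -5)
P(m) = (-5 + m)/(-9 + m) (P(m) = (m - 5)/(m - 9) = (-5 + m)/(-9 + m))
-94*(((-39 + 20) + 10)/(70 + (-22 - 25)) + P(0)) = -94*(((-39 + 20) + 10)/(70 + (-22 - 25)) + (-5 + 0)/(-9 + 0)) = -94*((-19 + 10)/(70 - 47) - 5/(-9)) = -94*(-9/23 - ⅑*(-5)) = -94*(-9*1/23 + 5/9) = -94*(-9/23 + 5/9) = -94*34/207 = -3196/207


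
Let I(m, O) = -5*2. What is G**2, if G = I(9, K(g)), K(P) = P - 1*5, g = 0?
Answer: 100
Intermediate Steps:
K(P) = -5 + P (K(P) = P - 5 = -5 + P)
I(m, O) = -10
G = -10
G**2 = (-10)**2 = 100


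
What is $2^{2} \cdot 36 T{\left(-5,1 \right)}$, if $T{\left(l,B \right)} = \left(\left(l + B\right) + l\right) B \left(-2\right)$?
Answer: $2592$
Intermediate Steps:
$T{\left(l,B \right)} = - 2 B \left(B + 2 l\right)$ ($T{\left(l,B \right)} = \left(\left(B + l\right) + l\right) B \left(-2\right) = \left(B + 2 l\right) B \left(-2\right) = B \left(B + 2 l\right) \left(-2\right) = - 2 B \left(B + 2 l\right)$)
$2^{2} \cdot 36 T{\left(-5,1 \right)} = 2^{2} \cdot 36 \left(\left(-2\right) 1 \left(1 + 2 \left(-5\right)\right)\right) = 4 \cdot 36 \left(\left(-2\right) 1 \left(1 - 10\right)\right) = 144 \left(\left(-2\right) 1 \left(-9\right)\right) = 144 \cdot 18 = 2592$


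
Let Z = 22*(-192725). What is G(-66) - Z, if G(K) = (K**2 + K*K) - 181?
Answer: 4248481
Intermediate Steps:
G(K) = -181 + 2*K**2 (G(K) = (K**2 + K**2) - 181 = 2*K**2 - 181 = -181 + 2*K**2)
Z = -4239950
G(-66) - Z = (-181 + 2*(-66)**2) - 1*(-4239950) = (-181 + 2*4356) + 4239950 = (-181 + 8712) + 4239950 = 8531 + 4239950 = 4248481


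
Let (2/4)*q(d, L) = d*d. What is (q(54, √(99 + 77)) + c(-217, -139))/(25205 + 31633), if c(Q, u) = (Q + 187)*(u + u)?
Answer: 2362/9473 ≈ 0.24934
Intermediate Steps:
q(d, L) = 2*d² (q(d, L) = 2*(d*d) = 2*d²)
c(Q, u) = 2*u*(187 + Q) (c(Q, u) = (187 + Q)*(2*u) = 2*u*(187 + Q))
(q(54, √(99 + 77)) + c(-217, -139))/(25205 + 31633) = (2*54² + 2*(-139)*(187 - 217))/(25205 + 31633) = (2*2916 + 2*(-139)*(-30))/56838 = (5832 + 8340)*(1/56838) = 14172*(1/56838) = 2362/9473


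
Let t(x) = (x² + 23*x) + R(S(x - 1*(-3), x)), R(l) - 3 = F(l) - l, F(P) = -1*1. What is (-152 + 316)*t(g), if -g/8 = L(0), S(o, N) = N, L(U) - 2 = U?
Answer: -15416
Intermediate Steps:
L(U) = 2 + U
F(P) = -1
R(l) = 2 - l (R(l) = 3 + (-1 - l) = 2 - l)
g = -16 (g = -8*(2 + 0) = -8*2 = -16)
t(x) = 2 + x² + 22*x (t(x) = (x² + 23*x) + (2 - x) = 2 + x² + 22*x)
(-152 + 316)*t(g) = (-152 + 316)*(2 + (-16)² + 22*(-16)) = 164*(2 + 256 - 352) = 164*(-94) = -15416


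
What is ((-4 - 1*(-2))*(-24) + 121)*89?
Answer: 15041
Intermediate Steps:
((-4 - 1*(-2))*(-24) + 121)*89 = ((-4 + 2)*(-24) + 121)*89 = (-2*(-24) + 121)*89 = (48 + 121)*89 = 169*89 = 15041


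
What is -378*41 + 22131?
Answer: 6633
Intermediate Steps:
-378*41 + 22131 = -15498 + 22131 = 6633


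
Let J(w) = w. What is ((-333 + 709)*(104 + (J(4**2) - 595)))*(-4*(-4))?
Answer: -2857600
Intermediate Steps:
((-333 + 709)*(104 + (J(4**2) - 595)))*(-4*(-4)) = ((-333 + 709)*(104 + (4**2 - 595)))*(-4*(-4)) = (376*(104 + (16 - 595)))*16 = (376*(104 - 579))*16 = (376*(-475))*16 = -178600*16 = -2857600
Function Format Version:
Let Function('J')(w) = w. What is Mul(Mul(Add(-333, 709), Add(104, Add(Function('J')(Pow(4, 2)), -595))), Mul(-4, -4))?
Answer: -2857600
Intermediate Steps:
Mul(Mul(Add(-333, 709), Add(104, Add(Function('J')(Pow(4, 2)), -595))), Mul(-4, -4)) = Mul(Mul(Add(-333, 709), Add(104, Add(Pow(4, 2), -595))), Mul(-4, -4)) = Mul(Mul(376, Add(104, Add(16, -595))), 16) = Mul(Mul(376, Add(104, -579)), 16) = Mul(Mul(376, -475), 16) = Mul(-178600, 16) = -2857600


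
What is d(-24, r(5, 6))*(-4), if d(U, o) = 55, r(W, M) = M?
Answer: -220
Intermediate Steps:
d(-24, r(5, 6))*(-4) = 55*(-4) = -220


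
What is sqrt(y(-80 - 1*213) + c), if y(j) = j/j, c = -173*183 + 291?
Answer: I*sqrt(31367) ≈ 177.11*I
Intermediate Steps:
c = -31368 (c = -31659 + 291 = -31368)
y(j) = 1
sqrt(y(-80 - 1*213) + c) = sqrt(1 - 31368) = sqrt(-31367) = I*sqrt(31367)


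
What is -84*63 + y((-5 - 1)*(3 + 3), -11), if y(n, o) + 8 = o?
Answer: -5311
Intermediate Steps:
y(n, o) = -8 + o
-84*63 + y((-5 - 1)*(3 + 3), -11) = -84*63 + (-8 - 11) = -5292 - 19 = -5311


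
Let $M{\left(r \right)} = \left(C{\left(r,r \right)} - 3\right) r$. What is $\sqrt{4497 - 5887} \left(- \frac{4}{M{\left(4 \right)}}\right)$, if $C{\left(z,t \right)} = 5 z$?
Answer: $- \frac{i \sqrt{1390}}{17} \approx - 2.1931 i$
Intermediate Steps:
$M{\left(r \right)} = r \left(-3 + 5 r\right)$ ($M{\left(r \right)} = \left(5 r - 3\right) r = \left(-3 + 5 r\right) r = r \left(-3 + 5 r\right)$)
$\sqrt{4497 - 5887} \left(- \frac{4}{M{\left(4 \right)}}\right) = \sqrt{4497 - 5887} \left(- \frac{4}{4 \left(-3 + 5 \cdot 4\right)}\right) = \sqrt{-1390} \left(- \frac{4}{4 \left(-3 + 20\right)}\right) = i \sqrt{1390} \left(- \frac{4}{4 \cdot 17}\right) = i \sqrt{1390} \left(- \frac{4}{68}\right) = i \sqrt{1390} \left(\left(-4\right) \frac{1}{68}\right) = i \sqrt{1390} \left(- \frac{1}{17}\right) = - \frac{i \sqrt{1390}}{17}$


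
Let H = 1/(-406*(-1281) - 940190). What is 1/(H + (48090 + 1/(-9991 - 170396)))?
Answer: 4457723544/214371925195637 ≈ 2.0794e-5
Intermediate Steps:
H = -1/420104 (H = 1/(520086 - 940190) = 1/(-420104) = -1/420104 ≈ -2.3804e-6)
1/(H + (48090 + 1/(-9991 - 170396))) = 1/(-1/420104 + (48090 + 1/(-9991 - 170396))) = 1/(-1/420104 + (48090 + 1/(-180387))) = 1/(-1/420104 + (48090 - 1/180387)) = 1/(-1/420104 + 8674810829/180387) = 1/(214371925195637/4457723544) = 4457723544/214371925195637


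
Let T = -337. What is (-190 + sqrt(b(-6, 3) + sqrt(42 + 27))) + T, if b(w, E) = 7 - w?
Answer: -527 + sqrt(13 + sqrt(69)) ≈ -522.38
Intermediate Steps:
(-190 + sqrt(b(-6, 3) + sqrt(42 + 27))) + T = (-190 + sqrt((7 - 1*(-6)) + sqrt(42 + 27))) - 337 = (-190 + sqrt((7 + 6) + sqrt(69))) - 337 = (-190 + sqrt(13 + sqrt(69))) - 337 = -527 + sqrt(13 + sqrt(69))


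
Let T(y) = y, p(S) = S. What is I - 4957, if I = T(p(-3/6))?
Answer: -9915/2 ≈ -4957.5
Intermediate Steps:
I = -1/2 (I = -3/6 = -3*1/6 = -1/2 ≈ -0.50000)
I - 4957 = -1/2 - 4957 = -9915/2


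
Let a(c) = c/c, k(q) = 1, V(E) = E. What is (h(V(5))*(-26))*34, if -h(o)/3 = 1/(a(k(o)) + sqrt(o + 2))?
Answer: -442 + 442*sqrt(7) ≈ 727.42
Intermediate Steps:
a(c) = 1
h(o) = -3/(1 + sqrt(2 + o)) (h(o) = -3/(1 + sqrt(o + 2)) = -3/(1 + sqrt(2 + o)))
(h(V(5))*(-26))*34 = (-3/(1 + sqrt(2 + 5))*(-26))*34 = (-3/(1 + sqrt(7))*(-26))*34 = (78/(1 + sqrt(7)))*34 = 2652/(1 + sqrt(7))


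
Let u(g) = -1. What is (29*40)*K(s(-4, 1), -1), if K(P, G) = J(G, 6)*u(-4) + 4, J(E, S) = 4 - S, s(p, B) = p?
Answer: 6960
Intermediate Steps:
K(P, G) = 6 (K(P, G) = (4 - 1*6)*(-1) + 4 = (4 - 6)*(-1) + 4 = -2*(-1) + 4 = 2 + 4 = 6)
(29*40)*K(s(-4, 1), -1) = (29*40)*6 = 1160*6 = 6960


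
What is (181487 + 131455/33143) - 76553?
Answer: 3477959017/33143 ≈ 1.0494e+5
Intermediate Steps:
(181487 + 131455/33143) - 76553 = 6015155096/33143 - 76553 = 3477959017/33143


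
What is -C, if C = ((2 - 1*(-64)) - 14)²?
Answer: -2704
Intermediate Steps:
C = 2704 (C = ((2 + 64) - 14)² = (66 - 14)² = 52² = 2704)
-C = -1*2704 = -2704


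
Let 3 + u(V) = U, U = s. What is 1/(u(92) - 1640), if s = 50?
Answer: -1/1593 ≈ -0.00062775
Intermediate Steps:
U = 50
u(V) = 47 (u(V) = -3 + 50 = 47)
1/(u(92) - 1640) = 1/(47 - 1640) = 1/(-1593) = -1/1593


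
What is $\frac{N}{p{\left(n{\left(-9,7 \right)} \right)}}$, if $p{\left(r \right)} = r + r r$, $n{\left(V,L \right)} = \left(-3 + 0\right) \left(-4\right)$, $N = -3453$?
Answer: $- \frac{1151}{52} \approx -22.135$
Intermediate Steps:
$n{\left(V,L \right)} = 12$ ($n{\left(V,L \right)} = \left(-3\right) \left(-4\right) = 12$)
$p{\left(r \right)} = r + r^{2}$
$\frac{N}{p{\left(n{\left(-9,7 \right)} \right)}} = - \frac{3453}{12 \left(1 + 12\right)} = - \frac{3453}{12 \cdot 13} = - \frac{3453}{156} = \left(-3453\right) \frac{1}{156} = - \frac{1151}{52}$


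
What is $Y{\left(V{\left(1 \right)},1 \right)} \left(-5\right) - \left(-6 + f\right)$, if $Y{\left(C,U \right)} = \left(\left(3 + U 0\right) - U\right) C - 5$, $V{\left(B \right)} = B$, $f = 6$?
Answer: $15$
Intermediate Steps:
$Y{\left(C,U \right)} = -5 + C \left(3 - U\right)$ ($Y{\left(C,U \right)} = \left(\left(3 + 0\right) - U\right) C - 5 = \left(3 - U\right) C - 5 = C \left(3 - U\right) - 5 = -5 + C \left(3 - U\right)$)
$Y{\left(V{\left(1 \right)},1 \right)} \left(-5\right) - \left(-6 + f\right) = \left(-5 + 3 \cdot 1 - 1 \cdot 1\right) \left(-5\right) + \left(6 - 6\right) = \left(-5 + 3 - 1\right) \left(-5\right) + \left(6 - 6\right) = \left(-3\right) \left(-5\right) + 0 = 15 + 0 = 15$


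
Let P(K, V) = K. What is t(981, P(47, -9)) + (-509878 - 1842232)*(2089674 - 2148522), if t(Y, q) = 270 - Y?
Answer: 138416968569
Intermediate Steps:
t(981, P(47, -9)) + (-509878 - 1842232)*(2089674 - 2148522) = (270 - 1*981) + (-509878 - 1842232)*(2089674 - 2148522) = (270 - 981) - 2352110*(-58848) = -711 + 138416969280 = 138416968569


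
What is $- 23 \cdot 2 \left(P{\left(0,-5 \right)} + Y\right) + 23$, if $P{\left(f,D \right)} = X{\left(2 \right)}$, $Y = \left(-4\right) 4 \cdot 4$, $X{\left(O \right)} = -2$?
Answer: $3059$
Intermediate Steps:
$Y = -64$ ($Y = \left(-16\right) 4 = -64$)
$P{\left(f,D \right)} = -2$
$- 23 \cdot 2 \left(P{\left(0,-5 \right)} + Y\right) + 23 = - 23 \cdot 2 \left(-2 - 64\right) + 23 = - 23 \cdot 2 \left(-66\right) + 23 = \left(-23\right) \left(-132\right) + 23 = 3036 + 23 = 3059$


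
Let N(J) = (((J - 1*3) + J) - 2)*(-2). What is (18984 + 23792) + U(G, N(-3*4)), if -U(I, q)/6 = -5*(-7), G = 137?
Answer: 42566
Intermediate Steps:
N(J) = 10 - 4*J (N(J) = (((J - 3) + J) - 2)*(-2) = (((-3 + J) + J) - 2)*(-2) = ((-3 + 2*J) - 2)*(-2) = (-5 + 2*J)*(-2) = 10 - 4*J)
U(I, q) = -210 (U(I, q) = -(-30)*(-7) = -6*35 = -210)
(18984 + 23792) + U(G, N(-3*4)) = (18984 + 23792) - 210 = 42776 - 210 = 42566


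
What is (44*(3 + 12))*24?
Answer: 15840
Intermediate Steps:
(44*(3 + 12))*24 = (44*15)*24 = 660*24 = 15840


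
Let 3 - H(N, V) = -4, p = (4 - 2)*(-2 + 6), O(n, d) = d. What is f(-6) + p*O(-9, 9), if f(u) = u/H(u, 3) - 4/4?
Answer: 491/7 ≈ 70.143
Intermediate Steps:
p = 8 (p = 2*4 = 8)
H(N, V) = 7 (H(N, V) = 3 - 1*(-4) = 3 + 4 = 7)
f(u) = -1 + u/7 (f(u) = u/7 - 4/4 = u*(1/7) - 4*1/4 = u/7 - 1 = -1 + u/7)
f(-6) + p*O(-9, 9) = (-1 + (1/7)*(-6)) + 8*9 = (-1 - 6/7) + 72 = -13/7 + 72 = 491/7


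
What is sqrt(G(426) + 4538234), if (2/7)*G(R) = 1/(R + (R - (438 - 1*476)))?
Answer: sqrt(3594735154515)/890 ≈ 2130.3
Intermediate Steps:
G(R) = 7/(2*(38 + 2*R)) (G(R) = 7/(2*(R + (R - (438 - 1*476)))) = 7/(2*(R + (R - (438 - 476)))) = 7/(2*(R + (R - 1*(-38)))) = 7/(2*(R + (R + 38))) = 7/(2*(R + (38 + R))) = 7/(2*(38 + 2*R)))
sqrt(G(426) + 4538234) = sqrt(7/(4*(19 + 426)) + 4538234) = sqrt((7/4)/445 + 4538234) = sqrt((7/4)*(1/445) + 4538234) = sqrt(7/1780 + 4538234) = sqrt(8078056527/1780) = sqrt(3594735154515)/890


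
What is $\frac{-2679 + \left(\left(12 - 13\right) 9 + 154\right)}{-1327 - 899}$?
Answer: $\frac{181}{159} \approx 1.1384$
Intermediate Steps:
$\frac{-2679 + \left(\left(12 - 13\right) 9 + 154\right)}{-1327 - 899} = \frac{-2679 + \left(\left(-1\right) 9 + 154\right)}{-2226} = \left(-2679 + \left(-9 + 154\right)\right) \left(- \frac{1}{2226}\right) = \left(-2679 + 145\right) \left(- \frac{1}{2226}\right) = \left(-2534\right) \left(- \frac{1}{2226}\right) = \frac{181}{159}$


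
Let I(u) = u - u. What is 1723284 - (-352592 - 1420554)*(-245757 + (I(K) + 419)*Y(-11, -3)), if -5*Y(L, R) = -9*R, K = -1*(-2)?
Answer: -2198866191888/5 ≈ -4.3977e+11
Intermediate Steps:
K = 2
I(u) = 0
Y(L, R) = 9*R/5 (Y(L, R) = -(-9)*R/5 = 9*R/5)
1723284 - (-352592 - 1420554)*(-245757 + (I(K) + 419)*Y(-11, -3)) = 1723284 - (-352592 - 1420554)*(-245757 + (0 + 419)*((9/5)*(-3))) = 1723284 - (-1773146)*(-245757 + 419*(-27/5)) = 1723284 - (-1773146)*(-245757 - 11313/5) = 1723284 - (-1773146)*(-1240098)/5 = 1723284 - 1*2198874808308/5 = 1723284 - 2198874808308/5 = -2198866191888/5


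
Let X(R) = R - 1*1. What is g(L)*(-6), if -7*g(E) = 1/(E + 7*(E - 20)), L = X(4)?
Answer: -3/406 ≈ -0.0073892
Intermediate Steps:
X(R) = -1 + R (X(R) = R - 1 = -1 + R)
L = 3 (L = -1 + 4 = 3)
g(E) = -1/(7*(-140 + 8*E)) (g(E) = -1/(7*(E + 7*(E - 20))) = -1/(7*(E + 7*(-20 + E))) = -1/(7*(E + (-140 + 7*E))) = -1/(7*(-140 + 8*E)))
g(L)*(-6) = -1/(-980 + 56*3)*(-6) = -1/(-980 + 168)*(-6) = -1/(-812)*(-6) = -1*(-1/812)*(-6) = (1/812)*(-6) = -3/406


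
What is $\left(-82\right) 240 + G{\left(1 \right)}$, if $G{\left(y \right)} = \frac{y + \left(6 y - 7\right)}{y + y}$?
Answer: $-19680$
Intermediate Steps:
$G{\left(y \right)} = \frac{-7 + 7 y}{2 y}$ ($G{\left(y \right)} = \frac{y + \left(6 y - 7\right)}{2 y} = \left(y + \left(-7 + 6 y\right)\right) \frac{1}{2 y} = \left(-7 + 7 y\right) \frac{1}{2 y} = \frac{-7 + 7 y}{2 y}$)
$\left(-82\right) 240 + G{\left(1 \right)} = \left(-82\right) 240 + \frac{7 \left(-1 + 1\right)}{2 \cdot 1} = -19680 + \frac{7}{2} \cdot 1 \cdot 0 = -19680 + 0 = -19680$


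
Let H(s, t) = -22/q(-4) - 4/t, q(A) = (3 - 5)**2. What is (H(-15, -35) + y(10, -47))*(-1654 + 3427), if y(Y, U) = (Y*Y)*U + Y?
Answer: -582744321/70 ≈ -8.3249e+6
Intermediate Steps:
y(Y, U) = Y + U*Y**2 (y(Y, U) = Y**2*U + Y = U*Y**2 + Y = Y + U*Y**2)
q(A) = 4 (q(A) = (-2)**2 = 4)
H(s, t) = -11/2 - 4/t (H(s, t) = -22/4 - 4/t = -22*1/4 - 4/t = -11/2 - 4/t)
(H(-15, -35) + y(10, -47))*(-1654 + 3427) = ((-11/2 - 4/(-35)) + 10*(1 - 47*10))*(-1654 + 3427) = ((-11/2 - 4*(-1/35)) + 10*(1 - 470))*1773 = ((-11/2 + 4/35) + 10*(-469))*1773 = (-377/70 - 4690)*1773 = -328677/70*1773 = -582744321/70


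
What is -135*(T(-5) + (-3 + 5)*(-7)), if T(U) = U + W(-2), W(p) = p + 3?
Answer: 2430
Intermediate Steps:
W(p) = 3 + p
T(U) = 1 + U (T(U) = U + (3 - 2) = U + 1 = 1 + U)
-135*(T(-5) + (-3 + 5)*(-7)) = -135*((1 - 5) + (-3 + 5)*(-7)) = -135*(-4 + 2*(-7)) = -135*(-4 - 14) = -135*(-18) = 2430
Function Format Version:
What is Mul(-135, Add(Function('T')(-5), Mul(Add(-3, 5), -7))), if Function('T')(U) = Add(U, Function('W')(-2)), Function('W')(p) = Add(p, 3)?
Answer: 2430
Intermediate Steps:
Function('W')(p) = Add(3, p)
Function('T')(U) = Add(1, U) (Function('T')(U) = Add(U, Add(3, -2)) = Add(U, 1) = Add(1, U))
Mul(-135, Add(Function('T')(-5), Mul(Add(-3, 5), -7))) = Mul(-135, Add(Add(1, -5), Mul(Add(-3, 5), -7))) = Mul(-135, Add(-4, Mul(2, -7))) = Mul(-135, Add(-4, -14)) = Mul(-135, -18) = 2430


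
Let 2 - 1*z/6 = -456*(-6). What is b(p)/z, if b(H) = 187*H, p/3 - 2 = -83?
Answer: 15147/5468 ≈ 2.7701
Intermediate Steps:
p = -243 (p = 6 + 3*(-83) = 6 - 249 = -243)
z = -16404 (z = 12 - (-2736)*(-6) = 12 - 6*2736 = 12 - 16416 = -16404)
b(p)/z = (187*(-243))/(-16404) = -45441*(-1/16404) = 15147/5468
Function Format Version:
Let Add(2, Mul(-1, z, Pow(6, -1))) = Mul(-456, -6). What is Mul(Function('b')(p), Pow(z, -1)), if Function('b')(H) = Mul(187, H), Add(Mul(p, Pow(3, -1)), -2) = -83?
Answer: Rational(15147, 5468) ≈ 2.7701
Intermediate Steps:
p = -243 (p = Add(6, Mul(3, -83)) = Add(6, -249) = -243)
z = -16404 (z = Add(12, Mul(-6, Mul(-456, -6))) = Add(12, Mul(-6, 2736)) = Add(12, -16416) = -16404)
Mul(Function('b')(p), Pow(z, -1)) = Mul(Mul(187, -243), Pow(-16404, -1)) = Mul(-45441, Rational(-1, 16404)) = Rational(15147, 5468)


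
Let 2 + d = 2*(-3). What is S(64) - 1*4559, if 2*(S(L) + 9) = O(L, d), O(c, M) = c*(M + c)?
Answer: -2776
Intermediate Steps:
d = -8 (d = -2 + 2*(-3) = -2 - 6 = -8)
S(L) = -9 + L*(-8 + L)/2 (S(L) = -9 + (L*(-8 + L))/2 = -9 + L*(-8 + L)/2)
S(64) - 1*4559 = (-9 + (½)*64*(-8 + 64)) - 1*4559 = (-9 + (½)*64*56) - 4559 = (-9 + 1792) - 4559 = 1783 - 4559 = -2776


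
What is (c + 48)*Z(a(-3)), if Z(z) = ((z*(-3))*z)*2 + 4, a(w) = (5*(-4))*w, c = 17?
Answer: -1403740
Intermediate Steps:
a(w) = -20*w
Z(z) = 4 - 6*z² (Z(z) = ((-3*z)*z)*2 + 4 = -3*z²*2 + 4 = -6*z² + 4 = 4 - 6*z²)
(c + 48)*Z(a(-3)) = (17 + 48)*(4 - 6*(-20*(-3))²) = 65*(4 - 6*60²) = 65*(4 - 6*3600) = 65*(4 - 21600) = 65*(-21596) = -1403740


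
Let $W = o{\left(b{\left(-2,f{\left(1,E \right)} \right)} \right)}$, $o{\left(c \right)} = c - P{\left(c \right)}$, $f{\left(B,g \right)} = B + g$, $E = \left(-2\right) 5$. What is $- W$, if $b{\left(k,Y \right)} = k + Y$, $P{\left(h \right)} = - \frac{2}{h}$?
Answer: $\frac{123}{11} \approx 11.182$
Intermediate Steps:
$E = -10$
$b{\left(k,Y \right)} = Y + k$
$o{\left(c \right)} = c + \frac{2}{c}$ ($o{\left(c \right)} = c - - \frac{2}{c} = c + \frac{2}{c}$)
$W = - \frac{123}{11}$ ($W = \left(\left(1 - 10\right) - 2\right) + \frac{2}{\left(1 - 10\right) - 2} = \left(-9 - 2\right) + \frac{2}{-9 - 2} = -11 + \frac{2}{-11} = -11 + 2 \left(- \frac{1}{11}\right) = -11 - \frac{2}{11} = - \frac{123}{11} \approx -11.182$)
$- W = \left(-1\right) \left(- \frac{123}{11}\right) = \frac{123}{11}$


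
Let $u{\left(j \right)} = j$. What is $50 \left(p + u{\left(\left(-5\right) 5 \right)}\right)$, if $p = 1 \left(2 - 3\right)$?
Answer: $-1300$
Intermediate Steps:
$p = -1$ ($p = 1 \left(-1\right) = -1$)
$50 \left(p + u{\left(\left(-5\right) 5 \right)}\right) = 50 \left(-1 - 25\right) = 50 \left(-26\right) = -1300$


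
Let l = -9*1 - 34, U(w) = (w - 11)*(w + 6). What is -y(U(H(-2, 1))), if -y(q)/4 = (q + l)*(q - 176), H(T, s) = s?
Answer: 111192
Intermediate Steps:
U(w) = (-11 + w)*(6 + w)
l = -43 (l = -9 - 34 = -43)
y(q) = -4*(-176 + q)*(-43 + q) (y(q) = -4*(q - 43)*(q - 176) = -4*(-43 + q)*(-176 + q) = -4*(-176 + q)*(-43 + q))
-y(U(H(-2, 1))) = -(-30272 - 4*(-66 + 1**2 - 5*1)**2 + 876*(-66 + 1**2 - 5*1)) = -(-30272 - 4*(-66 + 1 - 5)**2 + 876*(-66 + 1 - 5)) = -(-30272 - 4*(-70)**2 + 876*(-70)) = -(-30272 - 4*4900 - 61320) = -(-30272 - 19600 - 61320) = -1*(-111192) = 111192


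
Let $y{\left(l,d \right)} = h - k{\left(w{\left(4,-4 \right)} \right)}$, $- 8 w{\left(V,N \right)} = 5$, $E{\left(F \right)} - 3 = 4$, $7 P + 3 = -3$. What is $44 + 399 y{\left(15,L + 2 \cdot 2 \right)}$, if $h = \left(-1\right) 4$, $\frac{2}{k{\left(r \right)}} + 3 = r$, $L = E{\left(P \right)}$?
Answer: $- \frac{38624}{29} \approx -1331.9$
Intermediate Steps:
$P = - \frac{6}{7}$ ($P = - \frac{3}{7} + \frac{1}{7} \left(-3\right) = - \frac{3}{7} - \frac{3}{7} = - \frac{6}{7} \approx -0.85714$)
$E{\left(F \right)} = 7$ ($E{\left(F \right)} = 3 + 4 = 7$)
$w{\left(V,N \right)} = - \frac{5}{8}$ ($w{\left(V,N \right)} = \left(- \frac{1}{8}\right) 5 = - \frac{5}{8}$)
$L = 7$
$k{\left(r \right)} = \frac{2}{-3 + r}$
$h = -4$
$y{\left(l,d \right)} = - \frac{100}{29}$ ($y{\left(l,d \right)} = -4 - \frac{2}{-3 - \frac{5}{8}} = -4 - \frac{2}{- \frac{29}{8}} = -4 - 2 \left(- \frac{8}{29}\right) = -4 - - \frac{16}{29} = -4 + \frac{16}{29} = - \frac{100}{29}$)
$44 + 399 y{\left(15,L + 2 \cdot 2 \right)} = 44 + 399 \left(- \frac{100}{29}\right) = 44 - \frac{39900}{29} = - \frac{38624}{29}$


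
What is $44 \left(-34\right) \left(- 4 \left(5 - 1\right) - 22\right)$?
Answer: $56848$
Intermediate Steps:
$44 \left(-34\right) \left(- 4 \left(5 - 1\right) - 22\right) = - 1496 \left(\left(-4\right) 4 - 22\right) = - 1496 \left(-16 - 22\right) = \left(-1496\right) \left(-38\right) = 56848$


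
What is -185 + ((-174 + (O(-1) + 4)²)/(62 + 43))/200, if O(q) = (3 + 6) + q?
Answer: -129501/700 ≈ -185.00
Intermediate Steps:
O(q) = 9 + q
-185 + ((-174 + (O(-1) + 4)²)/(62 + 43))/200 = -185 + ((-174 + ((9 - 1) + 4)²)/(62 + 43))/200 = -185 + ((-174 + (8 + 4)²)/105)*(1/200) = -185 + ((-174 + 12²)*(1/105))*(1/200) = -185 + ((-174 + 144)*(1/105))*(1/200) = -185 - 30*1/105*(1/200) = -185 - 2/7*1/200 = -185 - 1/700 = -129501/700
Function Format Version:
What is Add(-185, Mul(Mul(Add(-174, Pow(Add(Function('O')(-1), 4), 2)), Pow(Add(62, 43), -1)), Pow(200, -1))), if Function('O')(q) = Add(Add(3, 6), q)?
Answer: Rational(-129501, 700) ≈ -185.00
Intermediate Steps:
Function('O')(q) = Add(9, q)
Add(-185, Mul(Mul(Add(-174, Pow(Add(Function('O')(-1), 4), 2)), Pow(Add(62, 43), -1)), Pow(200, -1))) = Add(-185, Mul(Mul(Add(-174, Pow(Add(Add(9, -1), 4), 2)), Pow(Add(62, 43), -1)), Pow(200, -1))) = Add(-185, Mul(Mul(Add(-174, Pow(Add(8, 4), 2)), Pow(105, -1)), Rational(1, 200))) = Add(-185, Mul(Mul(Add(-174, Pow(12, 2)), Rational(1, 105)), Rational(1, 200))) = Add(-185, Mul(Mul(Add(-174, 144), Rational(1, 105)), Rational(1, 200))) = Add(-185, Mul(Mul(-30, Rational(1, 105)), Rational(1, 200))) = Add(-185, Mul(Rational(-2, 7), Rational(1, 200))) = Add(-185, Rational(-1, 700)) = Rational(-129501, 700)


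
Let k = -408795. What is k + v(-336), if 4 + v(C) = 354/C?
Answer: -22892803/56 ≈ -4.0880e+5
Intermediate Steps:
v(C) = -4 + 354/C
k + v(-336) = -408795 + (-4 + 354/(-336)) = -408795 + (-4 + 354*(-1/336)) = -408795 + (-4 - 59/56) = -408795 - 283/56 = -22892803/56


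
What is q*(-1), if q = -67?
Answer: 67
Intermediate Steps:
q*(-1) = -67*(-1) = 67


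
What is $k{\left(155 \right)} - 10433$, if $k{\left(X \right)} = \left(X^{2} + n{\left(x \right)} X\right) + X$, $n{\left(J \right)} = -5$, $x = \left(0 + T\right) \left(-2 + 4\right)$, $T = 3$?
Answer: $12972$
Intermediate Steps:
$x = 6$ ($x = \left(0 + 3\right) \left(-2 + 4\right) = 3 \cdot 2 = 6$)
$k{\left(X \right)} = X^{2} - 4 X$ ($k{\left(X \right)} = \left(X^{2} - 5 X\right) + X = X^{2} - 4 X$)
$k{\left(155 \right)} - 10433 = 155 \left(-4 + 155\right) - 10433 = 155 \cdot 151 - 10433 = 23405 - 10433 = 12972$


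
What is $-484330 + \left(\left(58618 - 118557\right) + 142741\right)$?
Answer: $-401528$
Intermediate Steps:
$-484330 + \left(\left(58618 - 118557\right) + 142741\right) = -484330 + \left(-59939 + 142741\right) = -484330 + 82802 = -401528$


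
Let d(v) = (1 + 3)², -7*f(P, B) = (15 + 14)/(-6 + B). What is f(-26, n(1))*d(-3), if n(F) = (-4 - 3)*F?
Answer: 464/91 ≈ 5.0989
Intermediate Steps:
n(F) = -7*F
f(P, B) = -29/(7*(-6 + B)) (f(P, B) = -(15 + 14)/(7*(-6 + B)) = -29/(7*(-6 + B)))
d(v) = 16 (d(v) = 4² = 16)
f(-26, n(1))*d(-3) = -29/(-42 + 7*(-7*1))*16 = -29/(-42 + 7*(-7))*16 = -29/(-42 - 49)*16 = -29/(-91)*16 = -29*(-1/91)*16 = (29/91)*16 = 464/91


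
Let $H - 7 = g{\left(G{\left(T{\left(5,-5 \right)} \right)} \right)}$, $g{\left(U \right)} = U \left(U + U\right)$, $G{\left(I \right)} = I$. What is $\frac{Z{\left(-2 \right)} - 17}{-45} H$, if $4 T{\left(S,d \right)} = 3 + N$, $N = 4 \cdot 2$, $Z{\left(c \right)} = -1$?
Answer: $\frac{177}{20} \approx 8.85$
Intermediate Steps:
$N = 8$
$T{\left(S,d \right)} = \frac{11}{4}$ ($T{\left(S,d \right)} = \frac{3 + 8}{4} = \frac{1}{4} \cdot 11 = \frac{11}{4}$)
$g{\left(U \right)} = 2 U^{2}$ ($g{\left(U \right)} = U 2 U = 2 U^{2}$)
$H = \frac{177}{8}$ ($H = 7 + 2 \left(\frac{11}{4}\right)^{2} = 7 + 2 \cdot \frac{121}{16} = 7 + \frac{121}{8} = \frac{177}{8} \approx 22.125$)
$\frac{Z{\left(-2 \right)} - 17}{-45} H = \frac{-1 - 17}{-45} \cdot \frac{177}{8} = \left(-18\right) \left(- \frac{1}{45}\right) \frac{177}{8} = \frac{2}{5} \cdot \frac{177}{8} = \frac{177}{20}$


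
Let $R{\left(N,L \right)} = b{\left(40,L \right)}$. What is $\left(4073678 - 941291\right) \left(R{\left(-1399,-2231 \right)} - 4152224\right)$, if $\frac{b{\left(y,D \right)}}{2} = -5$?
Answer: $-13006403802558$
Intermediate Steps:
$b{\left(y,D \right)} = -10$ ($b{\left(y,D \right)} = 2 \left(-5\right) = -10$)
$R{\left(N,L \right)} = -10$
$\left(4073678 - 941291\right) \left(R{\left(-1399,-2231 \right)} - 4152224\right) = \left(4073678 - 941291\right) \left(-10 - 4152224\right) = 3132387 \left(-4152234\right) = -13006403802558$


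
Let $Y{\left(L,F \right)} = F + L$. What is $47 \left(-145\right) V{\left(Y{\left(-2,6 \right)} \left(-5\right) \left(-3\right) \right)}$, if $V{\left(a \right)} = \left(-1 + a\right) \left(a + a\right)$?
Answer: $-48250200$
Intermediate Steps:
$V{\left(a \right)} = 2 a \left(-1 + a\right)$ ($V{\left(a \right)} = \left(-1 + a\right) 2 a = 2 a \left(-1 + a\right)$)
$47 \left(-145\right) V{\left(Y{\left(-2,6 \right)} \left(-5\right) \left(-3\right) \right)} = 47 \left(-145\right) 2 \left(6 - 2\right) \left(-5\right) \left(-3\right) \left(-1 + \left(6 - 2\right) \left(-5\right) \left(-3\right)\right) = - 6815 \cdot 2 \cdot 4 \left(-5\right) \left(-3\right) \left(-1 + 4 \left(-5\right) \left(-3\right)\right) = - 6815 \cdot 2 \left(\left(-20\right) \left(-3\right)\right) \left(-1 - -60\right) = - 6815 \cdot 2 \cdot 60 \left(-1 + 60\right) = - 6815 \cdot 2 \cdot 60 \cdot 59 = \left(-6815\right) 7080 = -48250200$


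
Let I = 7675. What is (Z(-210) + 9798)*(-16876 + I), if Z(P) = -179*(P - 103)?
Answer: -605655825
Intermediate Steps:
Z(P) = 18437 - 179*P (Z(P) = -179*(-103 + P) = 18437 - 179*P)
(Z(-210) + 9798)*(-16876 + I) = ((18437 - 179*(-210)) + 9798)*(-16876 + 7675) = ((18437 + 37590) + 9798)*(-9201) = (56027 + 9798)*(-9201) = 65825*(-9201) = -605655825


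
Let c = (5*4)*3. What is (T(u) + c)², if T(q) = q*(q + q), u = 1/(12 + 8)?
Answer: 144024001/40000 ≈ 3600.6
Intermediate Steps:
u = 1/20 ≈ 0.050000
c = 60 (c = 20*3 = 60)
T(q) = 2*q² (T(q) = q*(2*q) = 2*q²)
(T(u) + c)² = (2*(1/20)² + 60)² = (2*(1/400) + 60)² = (1/200 + 60)² = (12001/200)² = 144024001/40000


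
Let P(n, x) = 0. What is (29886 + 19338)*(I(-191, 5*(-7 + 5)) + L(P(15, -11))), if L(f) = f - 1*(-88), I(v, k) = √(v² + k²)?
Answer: 4331712 + 49224*√36581 ≈ 1.3746e+7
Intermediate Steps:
I(v, k) = √(k² + v²)
L(f) = 88 + f (L(f) = f + 88 = 88 + f)
(29886 + 19338)*(I(-191, 5*(-7 + 5)) + L(P(15, -11))) = (29886 + 19338)*(√((5*(-7 + 5))² + (-191)²) + (88 + 0)) = 49224*(√((5*(-2))² + 36481) + 88) = 49224*(√((-10)² + 36481) + 88) = 49224*(√(100 + 36481) + 88) = 49224*(√36581 + 88) = 49224*(88 + √36581) = 4331712 + 49224*√36581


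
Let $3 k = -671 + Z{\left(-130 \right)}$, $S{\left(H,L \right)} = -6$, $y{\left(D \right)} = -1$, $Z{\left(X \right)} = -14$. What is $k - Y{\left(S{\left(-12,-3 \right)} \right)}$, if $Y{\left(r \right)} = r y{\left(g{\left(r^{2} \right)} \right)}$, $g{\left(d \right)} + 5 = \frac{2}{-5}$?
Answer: $- \frac{703}{3} \approx -234.33$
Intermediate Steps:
$g{\left(d \right)} = - \frac{27}{5}$ ($g{\left(d \right)} = -5 + \frac{2}{-5} = -5 + 2 \left(- \frac{1}{5}\right) = -5 - \frac{2}{5} = - \frac{27}{5}$)
$Y{\left(r \right)} = - r$ ($Y{\left(r \right)} = r \left(-1\right) = - r$)
$k = - \frac{685}{3}$ ($k = \frac{-671 - 14}{3} = \frac{1}{3} \left(-685\right) = - \frac{685}{3} \approx -228.33$)
$k - Y{\left(S{\left(-12,-3 \right)} \right)} = - \frac{685}{3} - \left(-1\right) \left(-6\right) = - \frac{685}{3} - 6 = - \frac{703}{3}$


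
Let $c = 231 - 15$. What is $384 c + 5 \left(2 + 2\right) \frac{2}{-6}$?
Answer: $\frac{248812}{3} \approx 82937.0$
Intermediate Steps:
$c = 216$
$384 c + 5 \left(2 + 2\right) \frac{2}{-6} = 384 \cdot 216 + 5 \left(2 + 2\right) \frac{2}{-6} = 82944 + 5 \cdot 4 \cdot 2 \left(- \frac{1}{6}\right) = 82944 + 20 \left(- \frac{1}{3}\right) = 82944 - \frac{20}{3} = \frac{248812}{3}$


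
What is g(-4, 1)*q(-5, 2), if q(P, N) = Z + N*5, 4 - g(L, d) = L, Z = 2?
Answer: 96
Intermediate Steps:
g(L, d) = 4 - L
q(P, N) = 2 + 5*N (q(P, N) = 2 + N*5 = 2 + 5*N)
g(-4, 1)*q(-5, 2) = (4 - 1*(-4))*(2 + 5*2) = (4 + 4)*(2 + 10) = 8*12 = 96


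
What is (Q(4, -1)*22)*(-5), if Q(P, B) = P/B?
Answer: 440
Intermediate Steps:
(Q(4, -1)*22)*(-5) = ((4/(-1))*22)*(-5) = ((4*(-1))*22)*(-5) = -4*22*(-5) = -88*(-5) = 440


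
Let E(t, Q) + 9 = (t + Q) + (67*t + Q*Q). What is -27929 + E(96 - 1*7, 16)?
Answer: -21614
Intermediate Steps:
E(t, Q) = -9 + Q + Q² + 68*t (E(t, Q) = -9 + ((t + Q) + (67*t + Q*Q)) = -9 + ((Q + t) + (67*t + Q²)) = -9 + ((Q + t) + (Q² + 67*t)) = -9 + (Q + Q² + 68*t) = -9 + Q + Q² + 68*t)
-27929 + E(96 - 1*7, 16) = -27929 + (-9 + 16 + 16² + 68*(96 - 1*7)) = -27929 + (-9 + 16 + 256 + 68*(96 - 7)) = -27929 + (-9 + 16 + 256 + 68*89) = -27929 + (-9 + 16 + 256 + 6052) = -27929 + 6315 = -21614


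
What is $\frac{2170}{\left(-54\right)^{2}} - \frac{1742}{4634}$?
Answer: $\frac{1244027}{3378186} \approx 0.36825$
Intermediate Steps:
$\frac{2170}{\left(-54\right)^{2}} - \frac{1742}{4634} = \frac{2170}{2916} - \frac{871}{2317} = 2170 \cdot \frac{1}{2916} - \frac{871}{2317} = \frac{1085}{1458} - \frac{871}{2317} = \frac{1244027}{3378186}$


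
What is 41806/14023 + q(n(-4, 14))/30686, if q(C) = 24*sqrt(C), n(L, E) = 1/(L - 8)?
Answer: 41806/14023 + 2*I*sqrt(3)/15343 ≈ 2.9812 + 0.00022578*I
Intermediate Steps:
n(L, E) = 1/(-8 + L)
41806/14023 + q(n(-4, 14))/30686 = 41806/14023 + (24*sqrt(1/(-8 - 4)))/30686 = 41806*(1/14023) + (24*sqrt(1/(-12)))*(1/30686) = 41806/14023 + (24*sqrt(-1/12))*(1/30686) = 41806/14023 + (24*(I*sqrt(3)/6))*(1/30686) = 41806/14023 + (4*I*sqrt(3))*(1/30686) = 41806/14023 + 2*I*sqrt(3)/15343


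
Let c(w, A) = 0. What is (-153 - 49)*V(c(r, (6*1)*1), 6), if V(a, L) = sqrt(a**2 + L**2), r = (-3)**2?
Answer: -1212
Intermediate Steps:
r = 9
V(a, L) = sqrt(L**2 + a**2)
(-153 - 49)*V(c(r, (6*1)*1), 6) = (-153 - 49)*sqrt(6**2 + 0**2) = -202*sqrt(36 + 0) = -202*sqrt(36) = -202*6 = -1212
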